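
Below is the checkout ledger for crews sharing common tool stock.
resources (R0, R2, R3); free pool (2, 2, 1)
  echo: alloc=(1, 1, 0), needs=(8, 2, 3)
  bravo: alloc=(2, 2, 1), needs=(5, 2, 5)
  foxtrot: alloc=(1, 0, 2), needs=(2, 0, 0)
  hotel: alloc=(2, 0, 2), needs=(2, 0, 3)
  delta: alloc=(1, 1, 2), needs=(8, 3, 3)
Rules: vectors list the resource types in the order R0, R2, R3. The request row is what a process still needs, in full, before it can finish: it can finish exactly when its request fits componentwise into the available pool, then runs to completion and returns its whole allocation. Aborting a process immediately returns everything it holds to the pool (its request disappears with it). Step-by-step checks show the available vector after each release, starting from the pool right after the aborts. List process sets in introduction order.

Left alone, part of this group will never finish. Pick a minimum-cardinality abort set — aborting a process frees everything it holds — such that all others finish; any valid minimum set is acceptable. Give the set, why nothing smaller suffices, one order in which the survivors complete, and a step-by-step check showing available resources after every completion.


Minimum abort set: delta.
Key observation: echo was stuck for good until delta gave back (1, 1, 2); in the order shown it finishes at step 4.
No smaller set exists: with zero aborts the deadlock remains.
The survivors complete as foxtrot, hotel, bravo, echo. Verifying each step (starting from the post-abort pool):
  pool = (3, 3, 3)
  foxtrot: need (2, 0, 0) fits (3, 3, 3); releases (1, 0, 2), pool now (4, 3, 5)
  hotel: need (2, 0, 3) fits (4, 3, 5); releases (2, 0, 2), pool now (6, 3, 7)
  bravo: need (5, 2, 5) fits (6, 3, 7); releases (2, 2, 1), pool now (8, 5, 8)
  echo: need (8, 2, 3) fits (8, 5, 8); releases (1, 1, 0), pool now (9, 6, 8)


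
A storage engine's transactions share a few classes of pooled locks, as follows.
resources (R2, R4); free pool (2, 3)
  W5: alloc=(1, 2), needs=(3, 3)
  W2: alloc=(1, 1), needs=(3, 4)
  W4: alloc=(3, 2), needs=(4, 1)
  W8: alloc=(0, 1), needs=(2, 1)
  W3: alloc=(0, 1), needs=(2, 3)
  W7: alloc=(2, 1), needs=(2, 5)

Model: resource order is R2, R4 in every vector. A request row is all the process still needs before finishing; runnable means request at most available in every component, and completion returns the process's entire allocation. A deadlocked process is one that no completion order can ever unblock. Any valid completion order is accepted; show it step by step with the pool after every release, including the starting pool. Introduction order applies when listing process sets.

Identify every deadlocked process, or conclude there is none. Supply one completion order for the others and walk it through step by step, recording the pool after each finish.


The deadlocked set is empty.
Key observation: W3 can run right away; the returned allocation unlocks the remaining processes in turn.
A valid finishing order for the others: W3, W8, W7, W5, W2, W4. Check, step by step:
  pool = (2, 3)
  run W3 (needs (2, 3), free (2, 3)); after release of (0, 1) the pool is (2, 4)
  run W8 (needs (2, 1), free (2, 4)); after release of (0, 1) the pool is (2, 5)
  run W7 (needs (2, 5), free (2, 5)); after release of (2, 1) the pool is (4, 6)
  run W5 (needs (3, 3), free (4, 6)); after release of (1, 2) the pool is (5, 8)
  run W2 (needs (3, 4), free (5, 8)); after release of (1, 1) the pool is (6, 9)
  run W4 (needs (4, 1), free (6, 9)); after release of (3, 2) the pool is (9, 11)


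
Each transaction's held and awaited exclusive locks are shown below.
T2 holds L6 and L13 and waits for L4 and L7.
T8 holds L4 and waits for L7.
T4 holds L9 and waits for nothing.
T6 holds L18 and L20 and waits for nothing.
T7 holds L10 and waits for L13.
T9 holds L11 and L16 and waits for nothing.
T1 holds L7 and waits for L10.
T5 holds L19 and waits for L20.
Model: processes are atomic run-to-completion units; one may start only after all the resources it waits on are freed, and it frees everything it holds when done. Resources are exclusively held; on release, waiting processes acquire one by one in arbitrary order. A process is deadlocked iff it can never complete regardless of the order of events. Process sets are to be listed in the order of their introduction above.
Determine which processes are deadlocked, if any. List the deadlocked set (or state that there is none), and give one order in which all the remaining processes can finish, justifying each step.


The deadlocked set is T2, T8, T7 and T1.
Key observation: T2 -> T8 -> T1 -> T7 -> T2 is a circular wait — nothing in it can go first; no other process is dragged down with it.
A valid finishing order for the others: T9, T4, T6, T5.
Check, step by step:
  T9: no waits; runs immediately, freeing L11 and L16
  T4: no waits; runs immediately, freeing L9
  T6: no waits; runs immediately, freeing L18 and L20
  T5 waits on L20 — all released -> runs and releases L19


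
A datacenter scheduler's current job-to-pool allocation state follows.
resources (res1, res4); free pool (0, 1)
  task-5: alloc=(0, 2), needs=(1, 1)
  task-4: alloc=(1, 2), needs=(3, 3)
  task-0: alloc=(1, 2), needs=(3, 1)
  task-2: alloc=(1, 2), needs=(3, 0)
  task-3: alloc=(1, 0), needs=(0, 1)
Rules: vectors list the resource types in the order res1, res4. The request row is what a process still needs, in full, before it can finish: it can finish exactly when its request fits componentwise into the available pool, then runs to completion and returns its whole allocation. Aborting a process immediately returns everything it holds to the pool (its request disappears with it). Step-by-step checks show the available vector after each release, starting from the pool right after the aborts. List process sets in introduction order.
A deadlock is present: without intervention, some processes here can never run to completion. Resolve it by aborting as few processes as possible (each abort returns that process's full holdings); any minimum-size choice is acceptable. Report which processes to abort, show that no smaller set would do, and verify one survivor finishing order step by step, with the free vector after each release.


Minimum abort set: task-4 and task-0.
Key observation: the returned (2, 4) from task-4 and task-0 is what brings task-2 — unrunnable before, under any order — into play at step 3.
Minimality, checking each single-abort alternative: task-5 alone leaves task-4 blocked (short on res1); task-4 alone leaves task-0 blocked (short on res1); task-0 alone leaves task-4 blocked (short on res1); task-2 alone leaves task-4 blocked (short on res1); task-3 alone leaves task-4 blocked (short on res1).
One survivor order: task-5, task-3, task-2. Walking it through (post-abort pool first):
  pool = (2, 5)
  run task-5 (needs (1, 1), free (2, 5)); after release of (0, 2) the pool is (2, 7)
  run task-3 (needs (0, 1), free (2, 7)); after release of (1, 0) the pool is (3, 7)
  run task-2 (needs (3, 0), free (3, 7)); after release of (1, 2) the pool is (4, 9)


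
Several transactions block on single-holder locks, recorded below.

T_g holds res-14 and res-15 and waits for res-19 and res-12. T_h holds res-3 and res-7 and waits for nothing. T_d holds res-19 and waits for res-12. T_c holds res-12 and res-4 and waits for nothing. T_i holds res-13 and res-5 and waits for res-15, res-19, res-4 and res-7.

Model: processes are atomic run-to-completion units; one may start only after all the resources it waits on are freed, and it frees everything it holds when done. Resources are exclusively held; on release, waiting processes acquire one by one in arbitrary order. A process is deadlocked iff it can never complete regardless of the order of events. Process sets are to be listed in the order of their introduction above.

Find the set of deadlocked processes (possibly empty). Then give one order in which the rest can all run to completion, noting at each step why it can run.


Nothing here is deadlocked.
Key observation: no waiting chain loops back on itself — every chain ends at a process that waits on nothing, so everyone eventually runs.
One completion order for the rest: T_h, T_c, T_d, T_g, T_i.
Verifying each step:
  T_h: no waits; runs immediately, freeing res-3 and res-7
  T_c: no waits; runs immediately, freeing res-12 and res-4
  T_d: everything it awaited (res-12) is free; runs, freeing res-19
  T_g: everything it awaited (res-19 and res-12) is free; runs, freeing res-14 and res-15
  T_i: everything it awaited (res-15, res-19, res-4 and res-7) is free; runs, freeing res-13 and res-5


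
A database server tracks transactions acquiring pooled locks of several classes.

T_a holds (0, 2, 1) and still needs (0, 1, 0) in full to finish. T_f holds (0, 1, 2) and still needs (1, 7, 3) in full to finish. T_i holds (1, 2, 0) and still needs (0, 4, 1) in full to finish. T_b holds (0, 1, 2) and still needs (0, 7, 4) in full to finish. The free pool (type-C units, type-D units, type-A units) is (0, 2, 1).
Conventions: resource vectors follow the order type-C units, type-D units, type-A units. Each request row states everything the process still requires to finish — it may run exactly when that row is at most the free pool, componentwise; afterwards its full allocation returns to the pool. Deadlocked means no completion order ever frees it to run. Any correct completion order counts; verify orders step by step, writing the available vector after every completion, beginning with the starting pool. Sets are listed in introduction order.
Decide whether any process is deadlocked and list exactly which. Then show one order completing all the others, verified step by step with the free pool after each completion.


The deadlocked set is T_f and T_b.
Key observation: once T_a, T_i finish, the pool peaks at (1, 6, 2) — and every remaining process still needs more type-D units than that.
The rest can finish in the order T_a, T_i. Walking it through:
  pool = (0, 2, 1)
  T_a: need (0, 1, 0) fits (0, 2, 1); releases (0, 2, 1), pool now (0, 4, 2)
  T_i: need (0, 4, 1) fits (0, 4, 2); releases (1, 2, 0), pool now (1, 6, 2)
The stuck group stays short no matter what:
  T_f cannot run: need (1, 7, 3) vs free (1, 6, 2) (insufficient type-D units and type-A units)
  T_b cannot run: need (0, 7, 4) vs free (1, 6, 2) (insufficient type-D units and type-A units)


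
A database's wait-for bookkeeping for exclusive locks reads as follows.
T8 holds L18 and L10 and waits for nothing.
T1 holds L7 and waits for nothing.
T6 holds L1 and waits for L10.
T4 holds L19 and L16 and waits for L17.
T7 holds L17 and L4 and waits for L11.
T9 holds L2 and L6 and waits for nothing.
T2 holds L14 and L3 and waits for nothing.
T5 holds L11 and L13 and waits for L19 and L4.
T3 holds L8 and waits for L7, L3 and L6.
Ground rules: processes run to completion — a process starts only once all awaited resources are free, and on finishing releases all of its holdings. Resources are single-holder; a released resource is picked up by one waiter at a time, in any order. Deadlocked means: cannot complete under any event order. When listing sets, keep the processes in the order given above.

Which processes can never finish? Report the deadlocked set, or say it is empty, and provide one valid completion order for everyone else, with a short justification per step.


Deadlocked set: T4, T7 and T5.
Key observation: T4 -> T7 -> T5 -> T4 is a circular wait — nothing in it can go first; no other process is dragged down with it.
One completion order for the rest: T2, T1, T8, T6, T9, T3.
Check, step by step:
  T2 waits on nothing -> runs at once and releases L14 and L3
  T1 waits on nothing -> runs at once and releases L7
  T8 waits on nothing -> runs at once and releases L18 and L10
  T6: everything it awaited (L10) is free; runs, freeing L1
  T9 waits on nothing -> runs at once and releases L2 and L6
  T3: everything it awaited (L7, L3 and L6) is free; runs, freeing L8


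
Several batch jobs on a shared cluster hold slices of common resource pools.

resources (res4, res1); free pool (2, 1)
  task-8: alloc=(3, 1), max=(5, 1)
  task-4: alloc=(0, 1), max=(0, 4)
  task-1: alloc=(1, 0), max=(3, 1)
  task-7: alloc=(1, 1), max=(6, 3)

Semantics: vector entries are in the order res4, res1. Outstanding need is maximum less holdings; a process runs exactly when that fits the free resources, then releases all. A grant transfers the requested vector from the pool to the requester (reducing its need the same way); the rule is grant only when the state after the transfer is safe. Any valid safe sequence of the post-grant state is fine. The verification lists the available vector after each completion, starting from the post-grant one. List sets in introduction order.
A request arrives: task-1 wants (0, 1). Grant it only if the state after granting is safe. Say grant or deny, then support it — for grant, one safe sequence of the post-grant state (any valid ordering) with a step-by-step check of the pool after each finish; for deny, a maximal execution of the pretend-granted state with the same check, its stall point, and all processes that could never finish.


GRANT: granting preserves safety; a valid post-grant sequence is task-1, task-8, task-7, task-4.
Key observation: post-grant, (2, 0) remains, and an order beginning with task-1 completes everyone.
Step-by-step check of the post-grant state:
  pool = (2, 0)
  task-1 needs (2, 0) <= (2, 0) -> finishes; pool += (1, 1) = (3, 1)
  task-8 needs (2, 0) <= (3, 1) -> finishes; pool += (3, 1) = (6, 2)
  task-7 needs (5, 2) <= (6, 2) -> finishes; pool += (1, 1) = (7, 3)
  task-4 needs (0, 3) <= (7, 3) -> finishes; pool += (0, 1) = (7, 4)


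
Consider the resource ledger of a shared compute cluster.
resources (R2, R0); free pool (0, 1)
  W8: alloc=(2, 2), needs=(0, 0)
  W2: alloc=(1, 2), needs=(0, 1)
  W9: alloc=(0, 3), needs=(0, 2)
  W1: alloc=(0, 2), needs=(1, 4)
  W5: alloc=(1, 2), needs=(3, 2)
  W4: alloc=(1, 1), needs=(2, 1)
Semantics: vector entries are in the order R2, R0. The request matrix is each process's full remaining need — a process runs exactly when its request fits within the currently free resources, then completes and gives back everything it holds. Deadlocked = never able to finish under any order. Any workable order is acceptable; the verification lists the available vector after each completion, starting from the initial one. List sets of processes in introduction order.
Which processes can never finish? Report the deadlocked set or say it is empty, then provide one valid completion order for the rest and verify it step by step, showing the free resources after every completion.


No process is deadlocked.
Key observation: beginning at W2, releases accumulate fast enough that every process eventually fits.
One completion order for the rest: W2, W9, W8, W1, W5, W4. Check, step by step:
  pool = (0, 1)
  W2: need (0, 1) fits (0, 1); releases (1, 2), pool now (1, 3)
  W9: need (0, 2) fits (1, 3); releases (0, 3), pool now (1, 6)
  W8: need (0, 0) fits (1, 6); releases (2, 2), pool now (3, 8)
  W1: need (1, 4) fits (3, 8); releases (0, 2), pool now (3, 10)
  W5: need (3, 2) fits (3, 10); releases (1, 2), pool now (4, 12)
  W4: need (2, 1) fits (4, 12); releases (1, 1), pool now (5, 13)


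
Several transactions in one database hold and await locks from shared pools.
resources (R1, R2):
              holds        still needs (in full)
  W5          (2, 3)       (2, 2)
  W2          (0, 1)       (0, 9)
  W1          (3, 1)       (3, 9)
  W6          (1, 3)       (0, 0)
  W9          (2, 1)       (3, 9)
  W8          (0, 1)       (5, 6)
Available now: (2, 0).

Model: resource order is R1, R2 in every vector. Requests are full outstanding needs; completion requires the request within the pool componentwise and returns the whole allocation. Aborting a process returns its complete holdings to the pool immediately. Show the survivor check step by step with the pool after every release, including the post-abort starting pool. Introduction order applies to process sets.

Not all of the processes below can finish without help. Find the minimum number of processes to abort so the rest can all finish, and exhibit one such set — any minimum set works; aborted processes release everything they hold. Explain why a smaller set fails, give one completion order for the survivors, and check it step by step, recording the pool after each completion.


Minimum abort set: W2 and W9.
Key observation: aborting W2 and W9 returns (2, 2), and W1 — hopeless before — runs at step 4 with the returned capacity in the pool.
Why nothing smaller works — every single abort fails: W5 alone leaves W2 blocked (short on R2); W2 alone leaves W1 blocked (short on R2); W1 alone leaves W2 blocked (short on R2); W6 alone leaves W2 blocked (short on R2); W9 alone leaves W2 blocked (short on R2); W8 alone leaves W2 blocked (short on R2).
The survivors complete as W5, W6, W8, W1. Check, step by step (starting from the post-abort pool):
  pool = (4, 2)
  run W5 (needs (2, 2), free (4, 2)); after release of (2, 3) the pool is (6, 5)
  run W6 (needs (0, 0), free (6, 5)); after release of (1, 3) the pool is (7, 8)
  run W8 (needs (5, 6), free (7, 8)); after release of (0, 1) the pool is (7, 9)
  run W1 (needs (3, 9), free (7, 9)); after release of (3, 1) the pool is (10, 10)


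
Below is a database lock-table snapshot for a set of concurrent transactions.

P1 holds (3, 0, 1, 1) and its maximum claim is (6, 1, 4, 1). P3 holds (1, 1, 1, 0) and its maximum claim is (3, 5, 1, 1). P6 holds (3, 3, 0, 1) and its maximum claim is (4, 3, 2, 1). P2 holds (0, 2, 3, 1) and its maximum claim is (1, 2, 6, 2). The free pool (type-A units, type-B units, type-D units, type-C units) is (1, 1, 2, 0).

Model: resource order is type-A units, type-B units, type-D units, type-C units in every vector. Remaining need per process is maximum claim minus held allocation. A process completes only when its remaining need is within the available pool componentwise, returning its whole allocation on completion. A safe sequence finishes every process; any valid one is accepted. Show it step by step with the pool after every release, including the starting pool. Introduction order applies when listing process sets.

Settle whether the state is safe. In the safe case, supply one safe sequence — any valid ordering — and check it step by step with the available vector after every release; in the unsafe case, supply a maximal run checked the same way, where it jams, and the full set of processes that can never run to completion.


SAFE. One safe sequence: P6, P3, P1, P2.
Key observation: the order's first zero-slack moment is P6 ((1, 0, 2, 0) needed, (1, 1, 2, 0) free — a requested resource with nothing to spare).
Step-by-step check:
  pool = (1, 1, 2, 0)
  P6 needs (1, 0, 2, 0) <= (1, 1, 2, 0) -> finishes; pool += (3, 3, 0, 1) = (4, 4, 2, 1)
  P3 needs (2, 4, 0, 1) <= (4, 4, 2, 1) -> finishes; pool += (1, 1, 1, 0) = (5, 5, 3, 1)
  P1 needs (3, 1, 3, 0) <= (5, 5, 3, 1) -> finishes; pool += (3, 0, 1, 1) = (8, 5, 4, 2)
  P2 needs (1, 0, 3, 1) <= (8, 5, 4, 2) -> finishes; pool += (0, 2, 3, 1) = (8, 7, 7, 3)


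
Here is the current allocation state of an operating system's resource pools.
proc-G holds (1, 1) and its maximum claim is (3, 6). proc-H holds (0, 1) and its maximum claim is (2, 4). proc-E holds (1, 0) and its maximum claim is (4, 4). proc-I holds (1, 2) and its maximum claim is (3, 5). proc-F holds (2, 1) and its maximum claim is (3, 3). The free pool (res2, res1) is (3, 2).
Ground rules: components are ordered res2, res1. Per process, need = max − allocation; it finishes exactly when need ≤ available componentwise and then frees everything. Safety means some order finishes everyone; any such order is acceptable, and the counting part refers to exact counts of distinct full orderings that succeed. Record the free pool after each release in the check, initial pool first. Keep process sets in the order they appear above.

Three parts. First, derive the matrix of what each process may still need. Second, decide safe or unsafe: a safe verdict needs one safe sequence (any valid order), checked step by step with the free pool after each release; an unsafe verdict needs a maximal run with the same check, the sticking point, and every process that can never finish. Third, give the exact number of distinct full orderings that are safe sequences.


(1) Need matrix, components ordered res2, res1:
  proc-G: (2, 5)
  proc-H: (2, 3)
  proc-E: (3, 4)
  proc-I: (2, 3)
  proc-F: (1, 2)
(2) SAFE. One safe sequence: proc-F, proc-H, proc-E, proc-I, proc-G.
Key observation: reading the order forward, proc-F is the first process whose need (1, 2) meets the free pool (3, 2) exactly on a resource it requests.
Walking it through:
  pool = (3, 2)
  proc-F: need (1, 2) fits (3, 2); releases (2, 1), pool now (5, 3)
  proc-H: need (2, 3) fits (5, 3); releases (0, 1), pool now (5, 4)
  proc-E: need (3, 4) fits (5, 4); releases (1, 0), pool now (6, 4)
  proc-I: need (2, 3) fits (6, 4); releases (1, 2), pool now (7, 6)
  proc-G: need (2, 5) fits (7, 6); releases (1, 1), pool now (8, 7)
(3) The exact count: 9 of the possible complete orderings are safe sequences.


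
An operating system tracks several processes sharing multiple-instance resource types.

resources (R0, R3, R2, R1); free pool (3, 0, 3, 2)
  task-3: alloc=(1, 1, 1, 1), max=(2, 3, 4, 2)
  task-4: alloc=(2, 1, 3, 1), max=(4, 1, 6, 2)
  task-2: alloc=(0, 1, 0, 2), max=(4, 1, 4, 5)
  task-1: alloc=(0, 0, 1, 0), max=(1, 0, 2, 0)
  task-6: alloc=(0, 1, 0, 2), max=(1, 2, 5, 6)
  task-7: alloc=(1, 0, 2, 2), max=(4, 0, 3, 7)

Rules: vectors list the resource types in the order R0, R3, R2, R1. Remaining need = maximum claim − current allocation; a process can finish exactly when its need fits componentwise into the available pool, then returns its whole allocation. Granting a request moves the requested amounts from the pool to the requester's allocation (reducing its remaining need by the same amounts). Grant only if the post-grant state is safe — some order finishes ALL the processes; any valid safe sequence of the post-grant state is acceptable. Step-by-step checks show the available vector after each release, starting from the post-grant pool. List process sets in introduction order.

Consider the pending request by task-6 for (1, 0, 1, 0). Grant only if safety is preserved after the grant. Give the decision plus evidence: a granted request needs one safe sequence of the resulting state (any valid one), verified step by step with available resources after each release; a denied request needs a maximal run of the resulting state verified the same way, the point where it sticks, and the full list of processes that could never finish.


GRANT — the state after the grant stays safe, e.g. via task-1, task-4, task-2, task-6, task-3, task-7.
Key observation: post-grant, (2, 0, 2, 2) remains, and an order beginning with task-1 completes everyone.
Check on the post-grant state, step by step:
  pool = (2, 0, 2, 2)
  task-1: need (1, 0, 1, 0) fits (2, 0, 2, 2); releases (0, 0, 1, 0), pool now (2, 0, 3, 2)
  task-4: need (2, 0, 3, 1) fits (2, 0, 3, 2); releases (2, 1, 3, 1), pool now (4, 1, 6, 3)
  task-2: need (4, 0, 4, 3) fits (4, 1, 6, 3); releases (0, 1, 0, 2), pool now (4, 2, 6, 5)
  task-6: need (0, 1, 4, 4) fits (4, 2, 6, 5); releases (1, 1, 1, 2), pool now (5, 3, 7, 7)
  task-3: need (1, 2, 3, 1) fits (5, 3, 7, 7); releases (1, 1, 1, 1), pool now (6, 4, 8, 8)
  task-7: need (3, 0, 1, 5) fits (6, 4, 8, 8); releases (1, 0, 2, 2), pool now (7, 4, 10, 10)


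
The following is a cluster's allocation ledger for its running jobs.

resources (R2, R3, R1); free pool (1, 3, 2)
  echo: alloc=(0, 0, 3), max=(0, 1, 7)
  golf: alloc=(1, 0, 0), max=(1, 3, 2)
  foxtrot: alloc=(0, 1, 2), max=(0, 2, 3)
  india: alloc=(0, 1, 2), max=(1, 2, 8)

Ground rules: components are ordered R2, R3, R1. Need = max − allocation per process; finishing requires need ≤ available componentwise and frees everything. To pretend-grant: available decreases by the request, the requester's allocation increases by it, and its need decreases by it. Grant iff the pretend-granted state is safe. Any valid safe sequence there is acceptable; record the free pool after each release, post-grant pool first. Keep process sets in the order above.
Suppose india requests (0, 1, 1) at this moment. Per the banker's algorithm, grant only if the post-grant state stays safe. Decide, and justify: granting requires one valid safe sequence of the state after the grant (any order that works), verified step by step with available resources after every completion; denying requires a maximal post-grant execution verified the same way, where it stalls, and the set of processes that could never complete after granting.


DENY: after the grant no complete ordering would exist.
Key observation: the pool after foxtrot, golf is (2, 3, 3); every surviving request exceeds it in R1, so progress ends there.
Pretend the grant happened; the run foxtrot, golf goes as far as possible. Walking it through:
  pool = (1, 2, 1)
  foxtrot: need (0, 1, 1) fits (1, 2, 1); releases (0, 1, 2), pool now (1, 3, 3)
  golf: need (0, 3, 2) fits (1, 3, 3); releases (1, 0, 0), pool now (2, 3, 3)
  echo still needs (0, 1, 4) but only (2, 3, 3) is free — short on R1
  india still needs (1, 0, 5) but only (2, 3, 3) is free — short on R1
Post-grant, the permanently blocked set is echo and india.


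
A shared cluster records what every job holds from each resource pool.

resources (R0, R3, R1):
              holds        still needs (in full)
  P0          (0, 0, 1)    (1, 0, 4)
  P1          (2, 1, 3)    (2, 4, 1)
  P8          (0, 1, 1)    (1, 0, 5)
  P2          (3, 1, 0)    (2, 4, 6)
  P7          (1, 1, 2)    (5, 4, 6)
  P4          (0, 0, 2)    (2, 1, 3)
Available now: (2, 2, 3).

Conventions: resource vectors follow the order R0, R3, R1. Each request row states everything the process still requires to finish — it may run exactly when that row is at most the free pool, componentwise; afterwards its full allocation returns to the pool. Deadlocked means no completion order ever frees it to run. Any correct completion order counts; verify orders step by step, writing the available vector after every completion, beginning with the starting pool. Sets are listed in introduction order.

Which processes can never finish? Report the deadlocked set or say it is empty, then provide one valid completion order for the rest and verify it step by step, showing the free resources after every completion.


Deadlocked: P1, P2 and P7.
Key observation: after P4, P0, P8 complete, (2, 3, 7) is the best the pool ever gets, yet each leftover process wants more R3.
The rest can finish in the order P4, P0, P8. Walking it through:
  pool = (2, 2, 3)
  P4: need (2, 1, 3) fits (2, 2, 3); releases (0, 0, 2), pool now (2, 2, 5)
  P0: need (1, 0, 4) fits (2, 2, 5); releases (0, 0, 1), pool now (2, 2, 6)
  P8: need (1, 0, 5) fits (2, 2, 6); releases (0, 1, 1), pool now (2, 3, 7)
None of the blocked processes ever fits:
  blocked: P1 wants (2, 4, 1), pool (2, 3, 7) — not enough R3
  blocked: P2 wants (2, 4, 6), pool (2, 3, 7) — not enough R3
  blocked: P7 wants (5, 4, 6), pool (2, 3, 7) — not enough R0 and R3


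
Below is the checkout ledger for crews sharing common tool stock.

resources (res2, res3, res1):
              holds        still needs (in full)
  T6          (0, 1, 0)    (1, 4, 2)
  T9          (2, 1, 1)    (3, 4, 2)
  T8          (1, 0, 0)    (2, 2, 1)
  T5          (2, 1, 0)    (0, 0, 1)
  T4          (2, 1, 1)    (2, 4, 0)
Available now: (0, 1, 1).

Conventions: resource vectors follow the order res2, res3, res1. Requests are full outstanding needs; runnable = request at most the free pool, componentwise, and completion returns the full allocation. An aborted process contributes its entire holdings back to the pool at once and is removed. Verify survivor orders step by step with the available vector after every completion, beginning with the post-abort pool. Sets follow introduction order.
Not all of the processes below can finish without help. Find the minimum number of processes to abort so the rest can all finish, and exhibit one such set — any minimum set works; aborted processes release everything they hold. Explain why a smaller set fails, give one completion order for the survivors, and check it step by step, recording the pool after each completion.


Minimum abort set: T9 and T4.
Key observation: the deadlocked T6 becomes finishable only because T9 and T4 released (4, 2, 2); it completes at step 3 below.
Why nothing smaller works — every single abort fails: T6 alone leaves T9 blocked (short on res3 and res1); T9 alone leaves T6 blocked (short on res3); T8 alone leaves T6 blocked (short on res3 and res1); T5 alone leaves T6 blocked (short on res3 and res1); T4 alone leaves T6 blocked (short on res3).
One survivor order: T5, T8, T6. Check, step by step (post-abort pool first):
  pool = (4, 3, 3)
  run T5 (needs (0, 0, 1), free (4, 3, 3)); after release of (2, 1, 0) the pool is (6, 4, 3)
  run T8 (needs (2, 2, 1), free (6, 4, 3)); after release of (1, 0, 0) the pool is (7, 4, 3)
  run T6 (needs (1, 4, 2), free (7, 4, 3)); after release of (0, 1, 0) the pool is (7, 5, 3)


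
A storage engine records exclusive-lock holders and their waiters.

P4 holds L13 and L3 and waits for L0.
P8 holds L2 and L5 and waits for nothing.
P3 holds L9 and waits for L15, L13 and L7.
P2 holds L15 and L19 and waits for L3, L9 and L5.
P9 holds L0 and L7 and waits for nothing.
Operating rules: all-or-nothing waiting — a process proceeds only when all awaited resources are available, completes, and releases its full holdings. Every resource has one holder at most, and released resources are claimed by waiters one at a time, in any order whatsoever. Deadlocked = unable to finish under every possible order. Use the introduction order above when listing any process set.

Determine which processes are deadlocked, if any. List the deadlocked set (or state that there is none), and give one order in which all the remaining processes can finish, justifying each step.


The deadlocked set is P3 and P2.
Key observation: along P3 -> P2 -> P3, each member waits on what the next one holds — a deadlock; no other process is dragged down with it.
The rest can finish in the order P8, P9, P4.
Walking it through:
  run P8 (it waits on nothing); releases L2 and L5
  run P9 (it waits on nothing); releases L0 and L7
  P4: everything it awaited (L0) is free; runs, freeing L13 and L3


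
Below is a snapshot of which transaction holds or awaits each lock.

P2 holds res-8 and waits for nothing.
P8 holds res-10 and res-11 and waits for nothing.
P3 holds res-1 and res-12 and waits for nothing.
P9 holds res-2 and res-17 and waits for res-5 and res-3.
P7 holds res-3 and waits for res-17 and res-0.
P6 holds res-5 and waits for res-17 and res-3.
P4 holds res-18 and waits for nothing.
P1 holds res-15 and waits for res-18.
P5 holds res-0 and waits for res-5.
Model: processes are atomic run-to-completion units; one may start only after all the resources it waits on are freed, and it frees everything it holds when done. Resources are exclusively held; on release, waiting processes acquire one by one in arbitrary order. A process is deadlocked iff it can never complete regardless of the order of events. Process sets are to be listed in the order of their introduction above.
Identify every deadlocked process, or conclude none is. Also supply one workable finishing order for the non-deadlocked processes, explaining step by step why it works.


Deadlocked set: P9, P7, P6 and P5.
Key observation: P9 -> P7 -> P9 is a circular wait — nothing in it can go first; P6 and P5 are caught in further circular waits.
A valid finishing order for the others: P2, P3, P4, P1, P8.
Walking it through:
  P2: no waits; runs immediately, freeing res-8
  P3: no waits; runs immediately, freeing res-1 and res-12
  P4: no waits; runs immediately, freeing res-18
  P1 waits on res-18 — all released -> runs and releases res-15
  P8: no waits; runs immediately, freeing res-10 and res-11


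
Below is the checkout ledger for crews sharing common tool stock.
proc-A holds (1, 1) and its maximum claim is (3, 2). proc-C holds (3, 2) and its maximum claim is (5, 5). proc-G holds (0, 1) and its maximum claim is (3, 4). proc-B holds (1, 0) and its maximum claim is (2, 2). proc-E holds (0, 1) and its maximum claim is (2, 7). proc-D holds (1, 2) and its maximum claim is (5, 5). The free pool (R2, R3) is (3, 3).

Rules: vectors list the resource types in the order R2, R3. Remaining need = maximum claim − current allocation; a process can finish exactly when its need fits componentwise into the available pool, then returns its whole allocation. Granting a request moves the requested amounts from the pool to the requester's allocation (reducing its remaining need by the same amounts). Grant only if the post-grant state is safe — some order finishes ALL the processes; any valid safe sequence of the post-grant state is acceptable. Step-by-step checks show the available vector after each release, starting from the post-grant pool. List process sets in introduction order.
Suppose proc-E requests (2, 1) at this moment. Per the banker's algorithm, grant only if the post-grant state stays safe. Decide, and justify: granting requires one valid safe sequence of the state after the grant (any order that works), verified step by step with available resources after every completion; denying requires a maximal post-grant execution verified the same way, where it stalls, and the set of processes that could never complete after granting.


GRANT. The post-grant state is safe; one safe sequence: proc-B, proc-A, proc-C, proc-D, proc-E, proc-G.
Key observation: after the grant the pool drops to (1, 2), which still lets proc-B finish first and unwind the rest.
Verifying the post-grant state step by step:
  pool = (1, 2)
  proc-B: need (1, 2) fits (1, 2); releases (1, 0), pool now (2, 2)
  proc-A: need (2, 1) fits (2, 2); releases (1, 1), pool now (3, 3)
  proc-C: need (2, 3) fits (3, 3); releases (3, 2), pool now (6, 5)
  proc-D: need (4, 3) fits (6, 5); releases (1, 2), pool now (7, 7)
  proc-E: need (0, 5) fits (7, 7); releases (2, 2), pool now (9, 9)
  proc-G: need (3, 3) fits (9, 9); releases (0, 1), pool now (9, 10)


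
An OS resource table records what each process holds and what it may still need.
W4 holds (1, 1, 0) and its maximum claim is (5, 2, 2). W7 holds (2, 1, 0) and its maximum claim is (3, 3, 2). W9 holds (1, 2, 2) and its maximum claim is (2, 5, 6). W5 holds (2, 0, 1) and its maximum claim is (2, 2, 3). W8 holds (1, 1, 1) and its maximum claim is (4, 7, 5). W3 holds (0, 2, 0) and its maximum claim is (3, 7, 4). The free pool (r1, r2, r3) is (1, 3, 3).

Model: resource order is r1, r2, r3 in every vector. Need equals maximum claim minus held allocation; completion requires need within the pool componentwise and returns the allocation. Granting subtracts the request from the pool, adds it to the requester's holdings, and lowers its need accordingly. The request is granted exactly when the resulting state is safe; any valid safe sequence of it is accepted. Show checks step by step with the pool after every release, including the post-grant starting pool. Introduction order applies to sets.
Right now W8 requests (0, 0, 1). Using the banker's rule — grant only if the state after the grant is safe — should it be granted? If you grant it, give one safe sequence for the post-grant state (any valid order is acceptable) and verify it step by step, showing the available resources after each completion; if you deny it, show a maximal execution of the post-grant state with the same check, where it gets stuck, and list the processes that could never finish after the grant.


DENY — the pretend-granted state is unsafe.
Key observation: after W7, W5, W4 the pool peaks at (6, 5, 3), and each blocked process is short somewhere: W9 on r3; W8 on r2; W3 on r3.
On the post-grant state, W7, W5, W4 is a maximal run — nothing extends it. Check, step by step:
  pool = (1, 3, 2)
  run W7 (needs (1, 2, 2), free (1, 3, 2)); after release of (2, 1, 0) the pool is (3, 4, 2)
  run W5 (needs (0, 2, 2), free (3, 4, 2)); after release of (2, 0, 1) the pool is (5, 4, 3)
  run W4 (needs (4, 1, 2), free (5, 4, 3)); after release of (1, 1, 0) the pool is (6, 5, 3)
  W9 still needs (1, 3, 4) but only (6, 5, 3) is free — short on r3
  W8 still needs (3, 6, 3) but only (6, 5, 3) is free — short on r2
  W3 still needs (3, 5, 4) but only (6, 5, 3) is free — short on r3
Processes that could never finish after the grant: W9, W8 and W3.


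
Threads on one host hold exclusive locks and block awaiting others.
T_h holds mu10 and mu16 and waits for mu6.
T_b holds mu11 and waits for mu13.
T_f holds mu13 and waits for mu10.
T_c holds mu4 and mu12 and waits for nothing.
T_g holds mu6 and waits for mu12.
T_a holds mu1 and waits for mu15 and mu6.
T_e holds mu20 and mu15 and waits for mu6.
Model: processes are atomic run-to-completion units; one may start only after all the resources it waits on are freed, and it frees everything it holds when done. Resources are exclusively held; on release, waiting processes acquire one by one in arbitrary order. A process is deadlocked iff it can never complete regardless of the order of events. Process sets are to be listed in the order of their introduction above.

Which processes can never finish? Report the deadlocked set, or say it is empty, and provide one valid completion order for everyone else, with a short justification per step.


No process is deadlocked.
Key observation: the wait relation is loop-free; peeling off processes with no waits unwinds the whole state.
A valid finishing order for the others: T_c, T_g, T_h, T_e, T_f, T_a, T_b.
Check, step by step:
  run T_c (it waits on nothing); releases mu4 and mu12
  run T_g (all its waits — mu12 — are resolved); releases mu6
  run T_h (all its waits — mu6 — are resolved); releases mu10 and mu16
  run T_e (all its waits — mu6 — are resolved); releases mu20 and mu15
  run T_f (all its waits — mu10 — are resolved); releases mu13
  run T_a (all its waits — mu15 and mu6 — are resolved); releases mu1
  run T_b (all its waits — mu13 — are resolved); releases mu11


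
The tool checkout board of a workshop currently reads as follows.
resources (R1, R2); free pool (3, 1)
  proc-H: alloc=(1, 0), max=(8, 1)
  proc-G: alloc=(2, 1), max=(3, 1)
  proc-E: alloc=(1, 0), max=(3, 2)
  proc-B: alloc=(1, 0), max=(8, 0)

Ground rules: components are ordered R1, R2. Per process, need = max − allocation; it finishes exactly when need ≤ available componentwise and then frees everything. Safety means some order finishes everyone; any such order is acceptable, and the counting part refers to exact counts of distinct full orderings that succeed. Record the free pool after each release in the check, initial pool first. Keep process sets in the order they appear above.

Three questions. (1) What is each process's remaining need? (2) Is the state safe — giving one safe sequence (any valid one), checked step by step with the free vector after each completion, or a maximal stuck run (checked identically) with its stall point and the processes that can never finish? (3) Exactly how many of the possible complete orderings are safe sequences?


(1) Remaining need (order R1, R2):
  proc-H: (7, 1)
  proc-G: (1, 0)
  proc-E: (2, 2)
  proc-B: (7, 0)
(2) UNSAFE — no complete ordering exists.
Key observation: R1 is the bottleneck — with proc-G, proc-E done the pool holds (6, 2), short of every remaining need.
A maximal execution: proc-G, proc-E — then nothing else fits. Verifying each step:
  pool = (3, 1)
  proc-G needs (1, 0) <= (3, 1) -> finishes; pool += (2, 1) = (5, 2)
  proc-E needs (2, 2) <= (5, 2) -> finishes; pool += (1, 0) = (6, 2)
  proc-H still needs (7, 1) but only (6, 2) is free — short on R1
  proc-B still needs (7, 0) but only (6, 2) is free — short on R1
Never able to finish: proc-H and proc-B.
(3) Exactly 0 of the possible complete orderings are safe sequences.


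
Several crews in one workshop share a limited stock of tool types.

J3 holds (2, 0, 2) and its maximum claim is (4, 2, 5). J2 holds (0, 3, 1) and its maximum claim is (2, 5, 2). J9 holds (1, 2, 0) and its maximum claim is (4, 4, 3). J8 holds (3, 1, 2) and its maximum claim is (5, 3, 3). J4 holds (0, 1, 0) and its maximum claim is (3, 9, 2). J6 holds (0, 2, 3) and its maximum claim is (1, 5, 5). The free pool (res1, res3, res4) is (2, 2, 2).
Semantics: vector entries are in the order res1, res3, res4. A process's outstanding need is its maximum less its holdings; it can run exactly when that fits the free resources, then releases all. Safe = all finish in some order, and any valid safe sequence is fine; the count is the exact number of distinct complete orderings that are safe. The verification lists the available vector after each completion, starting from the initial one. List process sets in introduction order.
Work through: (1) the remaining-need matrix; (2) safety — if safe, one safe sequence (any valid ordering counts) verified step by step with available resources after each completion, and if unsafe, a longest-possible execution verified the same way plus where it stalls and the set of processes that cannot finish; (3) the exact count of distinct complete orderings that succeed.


(1) Outstanding need per process (order res1, res3, res4):
  J3: (2, 2, 3)
  J2: (2, 2, 1)
  J9: (3, 2, 3)
  J8: (2, 2, 1)
  J4: (3, 8, 2)
  J6: (1, 3, 2)
(2) SAFE. One safe sequence: J2, J8, J9, J6, J3, J4.
Key observation: the first exact fit in this order is J2 — it needs (2, 2, 1) with (2, 2, 2) free, meeting a requested resource to the last unit.
Check, step by step:
  pool = (2, 2, 2)
  J2: need (2, 2, 1) fits (2, 2, 2); releases (0, 3, 1), pool now (2, 5, 3)
  J8: need (2, 2, 1) fits (2, 5, 3); releases (3, 1, 2), pool now (5, 6, 5)
  J9: need (3, 2, 3) fits (5, 6, 5); releases (1, 2, 0), pool now (6, 8, 5)
  J6: need (1, 3, 2) fits (6, 8, 5); releases (0, 2, 3), pool now (6, 10, 8)
  J3: need (2, 2, 3) fits (6, 10, 8); releases (2, 0, 2), pool now (8, 10, 10)
  J4: need (3, 8, 2) fits (8, 10, 10); releases (0, 1, 0), pool now (8, 11, 10)
(3) The exact count: 88 of the possible complete orderings are safe sequences.
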